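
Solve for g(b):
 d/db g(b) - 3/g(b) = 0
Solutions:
 g(b) = -sqrt(C1 + 6*b)
 g(b) = sqrt(C1 + 6*b)


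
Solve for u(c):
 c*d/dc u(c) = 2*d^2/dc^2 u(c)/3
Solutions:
 u(c) = C1 + C2*erfi(sqrt(3)*c/2)


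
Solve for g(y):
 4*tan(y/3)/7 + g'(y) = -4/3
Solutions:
 g(y) = C1 - 4*y/3 + 12*log(cos(y/3))/7


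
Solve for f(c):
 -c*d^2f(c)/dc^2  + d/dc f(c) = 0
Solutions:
 f(c) = C1 + C2*c^2


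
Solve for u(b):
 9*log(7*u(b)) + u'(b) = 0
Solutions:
 Integral(1/(log(_y) + log(7)), (_y, u(b)))/9 = C1 - b


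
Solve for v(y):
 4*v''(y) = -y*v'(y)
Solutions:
 v(y) = C1 + C2*erf(sqrt(2)*y/4)


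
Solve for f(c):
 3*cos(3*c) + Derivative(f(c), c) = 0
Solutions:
 f(c) = C1 - sin(3*c)


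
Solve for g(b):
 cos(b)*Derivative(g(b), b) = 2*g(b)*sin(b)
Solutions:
 g(b) = C1/cos(b)^2


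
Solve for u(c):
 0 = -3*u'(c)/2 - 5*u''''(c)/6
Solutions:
 u(c) = C1 + C4*exp(-15^(2/3)*c/5) + (C2*sin(3*3^(1/6)*5^(2/3)*c/10) + C3*cos(3*3^(1/6)*5^(2/3)*c/10))*exp(15^(2/3)*c/10)


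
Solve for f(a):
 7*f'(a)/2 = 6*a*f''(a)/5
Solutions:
 f(a) = C1 + C2*a^(47/12)


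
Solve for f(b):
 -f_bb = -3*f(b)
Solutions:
 f(b) = C1*exp(-sqrt(3)*b) + C2*exp(sqrt(3)*b)


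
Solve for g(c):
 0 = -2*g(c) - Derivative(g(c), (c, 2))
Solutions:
 g(c) = C1*sin(sqrt(2)*c) + C2*cos(sqrt(2)*c)


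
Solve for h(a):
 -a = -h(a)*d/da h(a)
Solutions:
 h(a) = -sqrt(C1 + a^2)
 h(a) = sqrt(C1 + a^2)


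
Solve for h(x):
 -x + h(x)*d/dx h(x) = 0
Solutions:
 h(x) = -sqrt(C1 + x^2)
 h(x) = sqrt(C1 + x^2)


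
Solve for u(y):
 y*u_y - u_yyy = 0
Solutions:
 u(y) = C1 + Integral(C2*airyai(y) + C3*airybi(y), y)


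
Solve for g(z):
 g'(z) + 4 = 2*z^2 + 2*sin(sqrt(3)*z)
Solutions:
 g(z) = C1 + 2*z^3/3 - 4*z - 2*sqrt(3)*cos(sqrt(3)*z)/3


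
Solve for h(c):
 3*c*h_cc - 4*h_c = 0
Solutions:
 h(c) = C1 + C2*c^(7/3)


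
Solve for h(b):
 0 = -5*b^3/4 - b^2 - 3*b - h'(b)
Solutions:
 h(b) = C1 - 5*b^4/16 - b^3/3 - 3*b^2/2


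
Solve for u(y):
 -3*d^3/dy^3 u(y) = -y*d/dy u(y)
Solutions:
 u(y) = C1 + Integral(C2*airyai(3^(2/3)*y/3) + C3*airybi(3^(2/3)*y/3), y)


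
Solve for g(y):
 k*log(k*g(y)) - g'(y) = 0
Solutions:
 li(k*g(y))/k = C1 + k*y


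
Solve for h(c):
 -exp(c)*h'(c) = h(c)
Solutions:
 h(c) = C1*exp(exp(-c))


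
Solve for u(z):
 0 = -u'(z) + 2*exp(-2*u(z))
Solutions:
 u(z) = log(-sqrt(C1 + 4*z))
 u(z) = log(C1 + 4*z)/2


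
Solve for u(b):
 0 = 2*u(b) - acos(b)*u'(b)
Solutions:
 u(b) = C1*exp(2*Integral(1/acos(b), b))


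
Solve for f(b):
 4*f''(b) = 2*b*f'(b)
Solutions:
 f(b) = C1 + C2*erfi(b/2)


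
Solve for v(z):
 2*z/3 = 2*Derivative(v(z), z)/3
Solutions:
 v(z) = C1 + z^2/2


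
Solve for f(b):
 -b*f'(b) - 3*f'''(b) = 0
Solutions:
 f(b) = C1 + Integral(C2*airyai(-3^(2/3)*b/3) + C3*airybi(-3^(2/3)*b/3), b)


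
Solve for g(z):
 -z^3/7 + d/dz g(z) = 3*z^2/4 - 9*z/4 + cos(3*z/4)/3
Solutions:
 g(z) = C1 + z^4/28 + z^3/4 - 9*z^2/8 + 4*sin(3*z/4)/9


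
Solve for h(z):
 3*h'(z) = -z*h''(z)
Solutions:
 h(z) = C1 + C2/z^2


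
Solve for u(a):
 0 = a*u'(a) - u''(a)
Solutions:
 u(a) = C1 + C2*erfi(sqrt(2)*a/2)


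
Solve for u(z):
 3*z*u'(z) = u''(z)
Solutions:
 u(z) = C1 + C2*erfi(sqrt(6)*z/2)


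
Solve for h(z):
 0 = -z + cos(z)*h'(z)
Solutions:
 h(z) = C1 + Integral(z/cos(z), z)


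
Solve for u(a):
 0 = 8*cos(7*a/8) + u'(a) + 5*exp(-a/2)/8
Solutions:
 u(a) = C1 - 64*sin(7*a/8)/7 + 5*exp(-a/2)/4


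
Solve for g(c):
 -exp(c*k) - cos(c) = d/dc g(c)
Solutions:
 g(c) = C1 - sin(c) - exp(c*k)/k


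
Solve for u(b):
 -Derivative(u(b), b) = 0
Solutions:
 u(b) = C1


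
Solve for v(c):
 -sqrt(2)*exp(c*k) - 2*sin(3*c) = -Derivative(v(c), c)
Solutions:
 v(c) = C1 - 2*cos(3*c)/3 + sqrt(2)*exp(c*k)/k


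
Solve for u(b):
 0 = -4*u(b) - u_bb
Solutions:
 u(b) = C1*sin(2*b) + C2*cos(2*b)


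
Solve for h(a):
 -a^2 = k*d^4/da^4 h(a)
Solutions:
 h(a) = C1 + C2*a + C3*a^2 + C4*a^3 - a^6/(360*k)


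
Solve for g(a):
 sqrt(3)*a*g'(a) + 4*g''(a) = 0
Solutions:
 g(a) = C1 + C2*erf(sqrt(2)*3^(1/4)*a/4)


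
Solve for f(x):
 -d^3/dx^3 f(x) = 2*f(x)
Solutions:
 f(x) = C3*exp(-2^(1/3)*x) + (C1*sin(2^(1/3)*sqrt(3)*x/2) + C2*cos(2^(1/3)*sqrt(3)*x/2))*exp(2^(1/3)*x/2)


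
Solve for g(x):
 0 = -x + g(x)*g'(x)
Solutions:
 g(x) = -sqrt(C1 + x^2)
 g(x) = sqrt(C1 + x^2)


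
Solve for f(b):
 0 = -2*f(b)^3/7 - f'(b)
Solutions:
 f(b) = -sqrt(14)*sqrt(-1/(C1 - 2*b))/2
 f(b) = sqrt(14)*sqrt(-1/(C1 - 2*b))/2


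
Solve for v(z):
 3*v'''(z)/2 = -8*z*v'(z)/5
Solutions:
 v(z) = C1 + Integral(C2*airyai(-2*15^(2/3)*2^(1/3)*z/15) + C3*airybi(-2*15^(2/3)*2^(1/3)*z/15), z)


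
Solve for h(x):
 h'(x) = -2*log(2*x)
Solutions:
 h(x) = C1 - 2*x*log(x) - x*log(4) + 2*x


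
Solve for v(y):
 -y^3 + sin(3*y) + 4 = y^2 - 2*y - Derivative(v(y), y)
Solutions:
 v(y) = C1 + y^4/4 + y^3/3 - y^2 - 4*y + cos(3*y)/3


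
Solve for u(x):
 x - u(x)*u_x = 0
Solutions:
 u(x) = -sqrt(C1 + x^2)
 u(x) = sqrt(C1 + x^2)


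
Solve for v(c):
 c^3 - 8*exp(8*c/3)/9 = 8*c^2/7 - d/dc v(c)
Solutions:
 v(c) = C1 - c^4/4 + 8*c^3/21 + exp(8*c/3)/3


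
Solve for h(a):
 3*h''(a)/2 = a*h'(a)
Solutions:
 h(a) = C1 + C2*erfi(sqrt(3)*a/3)


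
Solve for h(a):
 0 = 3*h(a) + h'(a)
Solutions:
 h(a) = C1*exp(-3*a)


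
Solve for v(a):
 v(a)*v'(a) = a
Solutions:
 v(a) = -sqrt(C1 + a^2)
 v(a) = sqrt(C1 + a^2)


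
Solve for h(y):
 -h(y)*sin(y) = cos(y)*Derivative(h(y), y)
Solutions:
 h(y) = C1*cos(y)


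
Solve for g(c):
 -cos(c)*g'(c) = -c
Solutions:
 g(c) = C1 + Integral(c/cos(c), c)


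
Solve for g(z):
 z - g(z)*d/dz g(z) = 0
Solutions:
 g(z) = -sqrt(C1 + z^2)
 g(z) = sqrt(C1 + z^2)


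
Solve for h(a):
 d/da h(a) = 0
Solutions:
 h(a) = C1


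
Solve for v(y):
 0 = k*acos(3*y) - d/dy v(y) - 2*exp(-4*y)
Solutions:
 v(y) = C1 + k*y*acos(3*y) - k*sqrt(1 - 9*y^2)/3 + exp(-4*y)/2


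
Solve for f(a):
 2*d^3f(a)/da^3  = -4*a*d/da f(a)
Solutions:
 f(a) = C1 + Integral(C2*airyai(-2^(1/3)*a) + C3*airybi(-2^(1/3)*a), a)


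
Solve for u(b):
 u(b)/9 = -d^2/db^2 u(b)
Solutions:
 u(b) = C1*sin(b/3) + C2*cos(b/3)


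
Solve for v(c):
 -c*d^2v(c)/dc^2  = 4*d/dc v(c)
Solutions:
 v(c) = C1 + C2/c^3


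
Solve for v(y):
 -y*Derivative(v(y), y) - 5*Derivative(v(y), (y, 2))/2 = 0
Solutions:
 v(y) = C1 + C2*erf(sqrt(5)*y/5)


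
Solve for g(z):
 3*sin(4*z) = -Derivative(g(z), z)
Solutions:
 g(z) = C1 + 3*cos(4*z)/4


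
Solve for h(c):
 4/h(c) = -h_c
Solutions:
 h(c) = -sqrt(C1 - 8*c)
 h(c) = sqrt(C1 - 8*c)


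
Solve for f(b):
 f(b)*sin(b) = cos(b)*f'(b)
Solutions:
 f(b) = C1/cos(b)


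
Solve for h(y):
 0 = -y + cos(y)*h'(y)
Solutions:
 h(y) = C1 + Integral(y/cos(y), y)


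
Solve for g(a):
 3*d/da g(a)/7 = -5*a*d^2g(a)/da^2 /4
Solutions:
 g(a) = C1 + C2*a^(23/35)


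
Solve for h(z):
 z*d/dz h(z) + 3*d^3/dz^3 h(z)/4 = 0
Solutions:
 h(z) = C1 + Integral(C2*airyai(-6^(2/3)*z/3) + C3*airybi(-6^(2/3)*z/3), z)


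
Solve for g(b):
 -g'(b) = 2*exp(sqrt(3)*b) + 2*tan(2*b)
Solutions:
 g(b) = C1 - 2*sqrt(3)*exp(sqrt(3)*b)/3 + log(cos(2*b))


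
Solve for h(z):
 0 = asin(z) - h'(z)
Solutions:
 h(z) = C1 + z*asin(z) + sqrt(1 - z^2)


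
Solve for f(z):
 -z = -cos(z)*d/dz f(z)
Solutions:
 f(z) = C1 + Integral(z/cos(z), z)


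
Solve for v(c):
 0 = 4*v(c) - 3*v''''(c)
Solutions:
 v(c) = C1*exp(-sqrt(2)*3^(3/4)*c/3) + C2*exp(sqrt(2)*3^(3/4)*c/3) + C3*sin(sqrt(2)*3^(3/4)*c/3) + C4*cos(sqrt(2)*3^(3/4)*c/3)


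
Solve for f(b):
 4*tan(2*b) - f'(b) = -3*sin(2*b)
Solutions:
 f(b) = C1 - 2*log(cos(2*b)) - 3*cos(2*b)/2


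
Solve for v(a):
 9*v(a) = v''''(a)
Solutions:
 v(a) = C1*exp(-sqrt(3)*a) + C2*exp(sqrt(3)*a) + C3*sin(sqrt(3)*a) + C4*cos(sqrt(3)*a)


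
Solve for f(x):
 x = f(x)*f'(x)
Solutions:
 f(x) = -sqrt(C1 + x^2)
 f(x) = sqrt(C1 + x^2)


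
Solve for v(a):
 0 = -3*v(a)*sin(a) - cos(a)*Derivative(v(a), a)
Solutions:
 v(a) = C1*cos(a)^3


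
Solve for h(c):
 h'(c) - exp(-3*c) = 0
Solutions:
 h(c) = C1 - exp(-3*c)/3


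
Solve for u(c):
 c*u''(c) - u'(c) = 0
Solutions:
 u(c) = C1 + C2*c^2


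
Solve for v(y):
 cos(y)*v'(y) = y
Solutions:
 v(y) = C1 + Integral(y/cos(y), y)


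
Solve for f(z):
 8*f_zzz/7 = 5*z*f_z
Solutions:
 f(z) = C1 + Integral(C2*airyai(35^(1/3)*z/2) + C3*airybi(35^(1/3)*z/2), z)


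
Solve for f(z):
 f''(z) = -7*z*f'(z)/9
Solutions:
 f(z) = C1 + C2*erf(sqrt(14)*z/6)


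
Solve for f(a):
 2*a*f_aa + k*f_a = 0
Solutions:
 f(a) = C1 + a^(1 - re(k)/2)*(C2*sin(log(a)*Abs(im(k))/2) + C3*cos(log(a)*im(k)/2))


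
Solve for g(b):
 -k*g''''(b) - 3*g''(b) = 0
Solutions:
 g(b) = C1 + C2*b + C3*exp(-sqrt(3)*b*sqrt(-1/k)) + C4*exp(sqrt(3)*b*sqrt(-1/k))


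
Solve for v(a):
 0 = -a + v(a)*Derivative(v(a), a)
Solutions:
 v(a) = -sqrt(C1 + a^2)
 v(a) = sqrt(C1 + a^2)


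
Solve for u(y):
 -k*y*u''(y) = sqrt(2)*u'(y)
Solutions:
 u(y) = C1 + y^(((re(k) - sqrt(2))*re(k) + im(k)^2)/(re(k)^2 + im(k)^2))*(C2*sin(sqrt(2)*log(y)*Abs(im(k))/(re(k)^2 + im(k)^2)) + C3*cos(sqrt(2)*log(y)*im(k)/(re(k)^2 + im(k)^2)))


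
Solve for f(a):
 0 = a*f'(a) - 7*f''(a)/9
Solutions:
 f(a) = C1 + C2*erfi(3*sqrt(14)*a/14)


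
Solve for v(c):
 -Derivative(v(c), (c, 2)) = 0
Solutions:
 v(c) = C1 + C2*c


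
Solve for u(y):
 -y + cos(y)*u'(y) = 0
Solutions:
 u(y) = C1 + Integral(y/cos(y), y)


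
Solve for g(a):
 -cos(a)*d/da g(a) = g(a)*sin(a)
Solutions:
 g(a) = C1*cos(a)


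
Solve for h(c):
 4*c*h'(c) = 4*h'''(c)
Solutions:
 h(c) = C1 + Integral(C2*airyai(c) + C3*airybi(c), c)


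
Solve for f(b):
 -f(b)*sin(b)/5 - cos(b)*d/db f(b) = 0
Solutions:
 f(b) = C1*cos(b)^(1/5)


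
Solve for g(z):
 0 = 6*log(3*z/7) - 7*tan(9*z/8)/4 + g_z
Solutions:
 g(z) = C1 - 6*z*log(z) - 6*z*log(3) + 6*z + 6*z*log(7) - 14*log(cos(9*z/8))/9


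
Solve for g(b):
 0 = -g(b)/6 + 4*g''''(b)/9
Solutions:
 g(b) = C1*exp(-6^(1/4)*b/2) + C2*exp(6^(1/4)*b/2) + C3*sin(6^(1/4)*b/2) + C4*cos(6^(1/4)*b/2)


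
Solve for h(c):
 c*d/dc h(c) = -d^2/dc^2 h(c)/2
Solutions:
 h(c) = C1 + C2*erf(c)


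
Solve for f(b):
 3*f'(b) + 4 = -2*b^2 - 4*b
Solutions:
 f(b) = C1 - 2*b^3/9 - 2*b^2/3 - 4*b/3


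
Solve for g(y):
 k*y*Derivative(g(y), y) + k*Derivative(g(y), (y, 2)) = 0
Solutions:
 g(y) = C1 + C2*erf(sqrt(2)*y/2)


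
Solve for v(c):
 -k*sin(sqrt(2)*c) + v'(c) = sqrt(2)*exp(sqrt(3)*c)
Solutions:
 v(c) = C1 - sqrt(2)*k*cos(sqrt(2)*c)/2 + sqrt(6)*exp(sqrt(3)*c)/3


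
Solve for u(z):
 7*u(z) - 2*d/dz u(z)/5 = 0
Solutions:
 u(z) = C1*exp(35*z/2)


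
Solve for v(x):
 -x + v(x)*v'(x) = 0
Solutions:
 v(x) = -sqrt(C1 + x^2)
 v(x) = sqrt(C1 + x^2)


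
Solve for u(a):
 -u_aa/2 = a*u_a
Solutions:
 u(a) = C1 + C2*erf(a)


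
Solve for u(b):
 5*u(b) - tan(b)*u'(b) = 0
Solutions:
 u(b) = C1*sin(b)^5


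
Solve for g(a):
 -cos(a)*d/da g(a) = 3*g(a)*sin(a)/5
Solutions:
 g(a) = C1*cos(a)^(3/5)


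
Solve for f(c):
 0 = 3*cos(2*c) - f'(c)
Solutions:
 f(c) = C1 + 3*sin(2*c)/2


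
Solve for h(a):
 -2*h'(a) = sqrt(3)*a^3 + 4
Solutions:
 h(a) = C1 - sqrt(3)*a^4/8 - 2*a


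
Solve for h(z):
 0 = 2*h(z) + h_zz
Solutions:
 h(z) = C1*sin(sqrt(2)*z) + C2*cos(sqrt(2)*z)


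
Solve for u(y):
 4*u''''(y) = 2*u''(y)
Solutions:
 u(y) = C1 + C2*y + C3*exp(-sqrt(2)*y/2) + C4*exp(sqrt(2)*y/2)


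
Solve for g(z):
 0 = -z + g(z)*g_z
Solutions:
 g(z) = -sqrt(C1 + z^2)
 g(z) = sqrt(C1 + z^2)


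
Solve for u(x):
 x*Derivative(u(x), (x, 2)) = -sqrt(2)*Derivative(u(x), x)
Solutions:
 u(x) = C1 + C2*x^(1 - sqrt(2))


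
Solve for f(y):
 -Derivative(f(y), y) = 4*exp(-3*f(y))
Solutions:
 f(y) = log(C1 - 12*y)/3
 f(y) = log((-3^(1/3) - 3^(5/6)*I)*(C1 - 4*y)^(1/3)/2)
 f(y) = log((-3^(1/3) + 3^(5/6)*I)*(C1 - 4*y)^(1/3)/2)


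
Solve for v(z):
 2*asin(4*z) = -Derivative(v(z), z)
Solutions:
 v(z) = C1 - 2*z*asin(4*z) - sqrt(1 - 16*z^2)/2


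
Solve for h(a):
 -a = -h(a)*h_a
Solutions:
 h(a) = -sqrt(C1 + a^2)
 h(a) = sqrt(C1 + a^2)


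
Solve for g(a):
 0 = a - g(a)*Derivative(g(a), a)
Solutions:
 g(a) = -sqrt(C1 + a^2)
 g(a) = sqrt(C1 + a^2)


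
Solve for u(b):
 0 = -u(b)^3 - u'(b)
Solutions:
 u(b) = -sqrt(2)*sqrt(-1/(C1 - b))/2
 u(b) = sqrt(2)*sqrt(-1/(C1 - b))/2


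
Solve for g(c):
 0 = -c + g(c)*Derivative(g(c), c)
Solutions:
 g(c) = -sqrt(C1 + c^2)
 g(c) = sqrt(C1 + c^2)


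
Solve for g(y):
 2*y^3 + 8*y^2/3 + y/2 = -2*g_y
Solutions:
 g(y) = C1 - y^4/4 - 4*y^3/9 - y^2/8


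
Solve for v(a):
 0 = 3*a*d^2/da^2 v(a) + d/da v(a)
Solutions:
 v(a) = C1 + C2*a^(2/3)


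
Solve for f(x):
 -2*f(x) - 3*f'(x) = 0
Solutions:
 f(x) = C1*exp(-2*x/3)


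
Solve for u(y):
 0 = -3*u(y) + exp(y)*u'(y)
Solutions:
 u(y) = C1*exp(-3*exp(-y))


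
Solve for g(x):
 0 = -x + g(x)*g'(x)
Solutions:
 g(x) = -sqrt(C1 + x^2)
 g(x) = sqrt(C1 + x^2)


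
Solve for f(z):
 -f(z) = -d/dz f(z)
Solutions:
 f(z) = C1*exp(z)


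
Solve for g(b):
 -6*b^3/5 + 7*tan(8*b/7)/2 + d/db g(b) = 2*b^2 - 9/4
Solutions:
 g(b) = C1 + 3*b^4/10 + 2*b^3/3 - 9*b/4 + 49*log(cos(8*b/7))/16


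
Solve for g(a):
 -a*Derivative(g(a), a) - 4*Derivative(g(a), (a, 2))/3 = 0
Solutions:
 g(a) = C1 + C2*erf(sqrt(6)*a/4)


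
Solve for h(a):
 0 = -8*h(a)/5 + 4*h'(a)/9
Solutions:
 h(a) = C1*exp(18*a/5)


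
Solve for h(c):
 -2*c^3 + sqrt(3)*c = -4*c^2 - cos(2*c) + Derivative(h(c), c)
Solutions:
 h(c) = C1 - c^4/2 + 4*c^3/3 + sqrt(3)*c^2/2 + sin(2*c)/2


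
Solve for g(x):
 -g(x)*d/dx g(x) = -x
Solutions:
 g(x) = -sqrt(C1 + x^2)
 g(x) = sqrt(C1 + x^2)


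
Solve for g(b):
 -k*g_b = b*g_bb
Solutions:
 g(b) = C1 + b^(1 - re(k))*(C2*sin(log(b)*Abs(im(k))) + C3*cos(log(b)*im(k)))


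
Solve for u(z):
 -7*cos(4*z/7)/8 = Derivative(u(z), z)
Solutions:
 u(z) = C1 - 49*sin(4*z/7)/32


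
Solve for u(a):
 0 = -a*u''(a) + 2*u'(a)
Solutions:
 u(a) = C1 + C2*a^3


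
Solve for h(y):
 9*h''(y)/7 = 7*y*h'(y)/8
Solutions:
 h(y) = C1 + C2*erfi(7*y/12)


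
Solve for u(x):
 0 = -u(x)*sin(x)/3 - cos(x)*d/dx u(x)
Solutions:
 u(x) = C1*cos(x)^(1/3)


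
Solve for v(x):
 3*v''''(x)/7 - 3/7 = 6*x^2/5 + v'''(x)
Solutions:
 v(x) = C1 + C2*x + C3*x^2 + C4*exp(7*x/3) - x^5/50 - 3*x^4/70 - 71*x^3/490


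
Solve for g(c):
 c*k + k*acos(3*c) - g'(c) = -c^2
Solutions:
 g(c) = C1 + c^3/3 + c^2*k/2 + k*(c*acos(3*c) - sqrt(1 - 9*c^2)/3)


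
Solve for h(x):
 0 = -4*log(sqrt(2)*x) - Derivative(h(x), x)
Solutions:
 h(x) = C1 - 4*x*log(x) - x*log(4) + 4*x


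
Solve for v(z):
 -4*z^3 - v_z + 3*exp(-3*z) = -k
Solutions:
 v(z) = C1 + k*z - z^4 - exp(-3*z)


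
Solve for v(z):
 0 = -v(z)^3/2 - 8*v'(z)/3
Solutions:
 v(z) = -2*sqrt(2)*sqrt(-1/(C1 - 3*z))
 v(z) = 2*sqrt(2)*sqrt(-1/(C1 - 3*z))


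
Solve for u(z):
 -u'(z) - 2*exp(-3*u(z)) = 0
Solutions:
 u(z) = log(C1 - 6*z)/3
 u(z) = log((-3^(1/3) - 3^(5/6)*I)*(C1 - 2*z)^(1/3)/2)
 u(z) = log((-3^(1/3) + 3^(5/6)*I)*(C1 - 2*z)^(1/3)/2)


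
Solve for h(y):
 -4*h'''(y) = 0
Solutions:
 h(y) = C1 + C2*y + C3*y^2


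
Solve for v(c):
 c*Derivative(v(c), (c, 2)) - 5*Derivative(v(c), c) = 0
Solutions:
 v(c) = C1 + C2*c^6


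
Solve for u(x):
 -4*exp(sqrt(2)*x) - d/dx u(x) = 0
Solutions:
 u(x) = C1 - 2*sqrt(2)*exp(sqrt(2)*x)


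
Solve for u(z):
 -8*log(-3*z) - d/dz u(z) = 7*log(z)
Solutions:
 u(z) = C1 - 15*z*log(z) + z*(-8*log(3) + 15 - 8*I*pi)


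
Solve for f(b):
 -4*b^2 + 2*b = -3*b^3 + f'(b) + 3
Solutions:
 f(b) = C1 + 3*b^4/4 - 4*b^3/3 + b^2 - 3*b


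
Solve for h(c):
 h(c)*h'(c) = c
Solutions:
 h(c) = -sqrt(C1 + c^2)
 h(c) = sqrt(C1 + c^2)


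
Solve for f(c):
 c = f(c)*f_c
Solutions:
 f(c) = -sqrt(C1 + c^2)
 f(c) = sqrt(C1 + c^2)


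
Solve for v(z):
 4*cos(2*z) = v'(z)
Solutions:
 v(z) = C1 + 2*sin(2*z)


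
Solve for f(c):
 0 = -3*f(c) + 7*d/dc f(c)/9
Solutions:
 f(c) = C1*exp(27*c/7)


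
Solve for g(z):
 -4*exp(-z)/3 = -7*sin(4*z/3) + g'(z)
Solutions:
 g(z) = C1 - 21*cos(4*z/3)/4 + 4*exp(-z)/3


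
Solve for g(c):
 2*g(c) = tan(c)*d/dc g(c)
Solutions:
 g(c) = C1*sin(c)^2


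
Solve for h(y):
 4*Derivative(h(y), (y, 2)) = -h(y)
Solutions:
 h(y) = C1*sin(y/2) + C2*cos(y/2)


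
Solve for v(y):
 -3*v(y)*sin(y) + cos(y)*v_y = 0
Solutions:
 v(y) = C1/cos(y)^3


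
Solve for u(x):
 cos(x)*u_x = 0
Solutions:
 u(x) = C1


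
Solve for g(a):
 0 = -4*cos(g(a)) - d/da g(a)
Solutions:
 g(a) = pi - asin((C1 + exp(8*a))/(C1 - exp(8*a)))
 g(a) = asin((C1 + exp(8*a))/(C1 - exp(8*a)))


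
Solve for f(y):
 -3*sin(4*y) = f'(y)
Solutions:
 f(y) = C1 + 3*cos(4*y)/4


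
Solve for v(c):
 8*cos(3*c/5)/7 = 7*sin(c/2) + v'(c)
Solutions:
 v(c) = C1 + 40*sin(3*c/5)/21 + 14*cos(c/2)


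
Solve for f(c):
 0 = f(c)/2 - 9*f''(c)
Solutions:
 f(c) = C1*exp(-sqrt(2)*c/6) + C2*exp(sqrt(2)*c/6)


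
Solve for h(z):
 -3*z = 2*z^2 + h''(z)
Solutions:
 h(z) = C1 + C2*z - z^4/6 - z^3/2


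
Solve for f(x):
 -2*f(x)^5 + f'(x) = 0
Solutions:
 f(x) = -(-1/(C1 + 8*x))^(1/4)
 f(x) = (-1/(C1 + 8*x))^(1/4)
 f(x) = -I*(-1/(C1 + 8*x))^(1/4)
 f(x) = I*(-1/(C1 + 8*x))^(1/4)


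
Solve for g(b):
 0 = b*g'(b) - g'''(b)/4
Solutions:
 g(b) = C1 + Integral(C2*airyai(2^(2/3)*b) + C3*airybi(2^(2/3)*b), b)


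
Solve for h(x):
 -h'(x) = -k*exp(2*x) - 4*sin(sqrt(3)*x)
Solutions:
 h(x) = C1 + k*exp(2*x)/2 - 4*sqrt(3)*cos(sqrt(3)*x)/3


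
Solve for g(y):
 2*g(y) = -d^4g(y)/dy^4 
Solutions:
 g(y) = (C1*sin(2^(3/4)*y/2) + C2*cos(2^(3/4)*y/2))*exp(-2^(3/4)*y/2) + (C3*sin(2^(3/4)*y/2) + C4*cos(2^(3/4)*y/2))*exp(2^(3/4)*y/2)


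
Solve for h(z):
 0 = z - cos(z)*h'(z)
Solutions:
 h(z) = C1 + Integral(z/cos(z), z)


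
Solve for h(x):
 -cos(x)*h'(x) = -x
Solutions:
 h(x) = C1 + Integral(x/cos(x), x)


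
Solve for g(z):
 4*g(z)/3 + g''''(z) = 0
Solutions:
 g(z) = (C1*sin(3^(3/4)*z/3) + C2*cos(3^(3/4)*z/3))*exp(-3^(3/4)*z/3) + (C3*sin(3^(3/4)*z/3) + C4*cos(3^(3/4)*z/3))*exp(3^(3/4)*z/3)


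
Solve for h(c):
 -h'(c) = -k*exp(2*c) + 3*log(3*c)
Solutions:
 h(c) = C1 - 3*c*log(c) + 3*c*(1 - log(3)) + k*exp(2*c)/2


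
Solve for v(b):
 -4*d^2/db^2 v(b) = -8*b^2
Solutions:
 v(b) = C1 + C2*b + b^4/6


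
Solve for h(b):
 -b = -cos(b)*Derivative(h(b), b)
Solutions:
 h(b) = C1 + Integral(b/cos(b), b)


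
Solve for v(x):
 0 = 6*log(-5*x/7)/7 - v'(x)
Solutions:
 v(x) = C1 + 6*x*log(-x)/7 + 6*x*(-log(7) - 1 + log(5))/7


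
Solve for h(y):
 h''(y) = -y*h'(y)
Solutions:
 h(y) = C1 + C2*erf(sqrt(2)*y/2)


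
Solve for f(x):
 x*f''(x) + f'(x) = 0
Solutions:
 f(x) = C1 + C2*log(x)


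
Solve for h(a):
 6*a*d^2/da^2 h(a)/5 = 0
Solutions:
 h(a) = C1 + C2*a


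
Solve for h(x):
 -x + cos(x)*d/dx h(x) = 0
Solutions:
 h(x) = C1 + Integral(x/cos(x), x)


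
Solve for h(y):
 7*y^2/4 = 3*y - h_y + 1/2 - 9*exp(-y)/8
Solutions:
 h(y) = C1 - 7*y^3/12 + 3*y^2/2 + y/2 + 9*exp(-y)/8


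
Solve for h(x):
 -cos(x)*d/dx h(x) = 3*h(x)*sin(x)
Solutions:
 h(x) = C1*cos(x)^3


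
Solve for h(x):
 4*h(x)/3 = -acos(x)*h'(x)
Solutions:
 h(x) = C1*exp(-4*Integral(1/acos(x), x)/3)


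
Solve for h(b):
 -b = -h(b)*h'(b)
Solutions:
 h(b) = -sqrt(C1 + b^2)
 h(b) = sqrt(C1 + b^2)


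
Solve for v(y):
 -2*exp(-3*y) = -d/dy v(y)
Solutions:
 v(y) = C1 - 2*exp(-3*y)/3


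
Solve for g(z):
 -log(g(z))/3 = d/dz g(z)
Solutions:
 li(g(z)) = C1 - z/3


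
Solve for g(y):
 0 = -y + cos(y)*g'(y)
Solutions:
 g(y) = C1 + Integral(y/cos(y), y)


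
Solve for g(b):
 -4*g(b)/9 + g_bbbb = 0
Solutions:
 g(b) = C1*exp(-sqrt(6)*b/3) + C2*exp(sqrt(6)*b/3) + C3*sin(sqrt(6)*b/3) + C4*cos(sqrt(6)*b/3)


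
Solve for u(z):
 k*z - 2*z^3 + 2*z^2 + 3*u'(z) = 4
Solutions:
 u(z) = C1 - k*z^2/6 + z^4/6 - 2*z^3/9 + 4*z/3


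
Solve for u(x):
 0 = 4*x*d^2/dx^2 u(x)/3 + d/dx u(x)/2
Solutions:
 u(x) = C1 + C2*x^(5/8)


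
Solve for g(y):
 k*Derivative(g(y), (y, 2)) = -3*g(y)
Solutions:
 g(y) = C1*exp(-sqrt(3)*y*sqrt(-1/k)) + C2*exp(sqrt(3)*y*sqrt(-1/k))


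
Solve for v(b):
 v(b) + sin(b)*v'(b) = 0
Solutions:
 v(b) = C1*sqrt(cos(b) + 1)/sqrt(cos(b) - 1)


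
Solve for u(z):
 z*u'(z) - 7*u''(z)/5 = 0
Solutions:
 u(z) = C1 + C2*erfi(sqrt(70)*z/14)


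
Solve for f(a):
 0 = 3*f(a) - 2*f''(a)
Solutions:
 f(a) = C1*exp(-sqrt(6)*a/2) + C2*exp(sqrt(6)*a/2)


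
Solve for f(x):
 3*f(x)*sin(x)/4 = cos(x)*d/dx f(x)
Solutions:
 f(x) = C1/cos(x)^(3/4)


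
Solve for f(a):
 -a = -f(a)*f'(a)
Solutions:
 f(a) = -sqrt(C1 + a^2)
 f(a) = sqrt(C1 + a^2)


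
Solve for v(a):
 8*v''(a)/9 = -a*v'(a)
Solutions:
 v(a) = C1 + C2*erf(3*a/4)


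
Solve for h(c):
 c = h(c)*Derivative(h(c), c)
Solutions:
 h(c) = -sqrt(C1 + c^2)
 h(c) = sqrt(C1 + c^2)


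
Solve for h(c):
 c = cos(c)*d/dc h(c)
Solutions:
 h(c) = C1 + Integral(c/cos(c), c)


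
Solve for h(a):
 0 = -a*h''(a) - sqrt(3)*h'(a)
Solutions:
 h(a) = C1 + C2*a^(1 - sqrt(3))


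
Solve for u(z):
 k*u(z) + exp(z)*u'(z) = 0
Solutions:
 u(z) = C1*exp(k*exp(-z))


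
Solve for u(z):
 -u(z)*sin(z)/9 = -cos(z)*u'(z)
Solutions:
 u(z) = C1/cos(z)^(1/9)


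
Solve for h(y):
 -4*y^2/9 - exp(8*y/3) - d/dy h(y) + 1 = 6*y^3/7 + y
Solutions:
 h(y) = C1 - 3*y^4/14 - 4*y^3/27 - y^2/2 + y - 3*exp(8*y/3)/8


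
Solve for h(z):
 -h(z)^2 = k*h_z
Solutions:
 h(z) = k/(C1*k + z)


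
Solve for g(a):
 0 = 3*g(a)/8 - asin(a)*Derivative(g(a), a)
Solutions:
 g(a) = C1*exp(3*Integral(1/asin(a), a)/8)


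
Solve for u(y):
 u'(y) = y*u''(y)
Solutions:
 u(y) = C1 + C2*y^2


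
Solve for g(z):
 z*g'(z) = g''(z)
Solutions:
 g(z) = C1 + C2*erfi(sqrt(2)*z/2)


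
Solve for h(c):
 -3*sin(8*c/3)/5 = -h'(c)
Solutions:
 h(c) = C1 - 9*cos(8*c/3)/40


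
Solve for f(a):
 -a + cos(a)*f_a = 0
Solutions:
 f(a) = C1 + Integral(a/cos(a), a)


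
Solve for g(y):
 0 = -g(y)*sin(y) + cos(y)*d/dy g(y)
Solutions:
 g(y) = C1/cos(y)


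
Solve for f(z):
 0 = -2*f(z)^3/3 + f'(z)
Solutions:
 f(z) = -sqrt(6)*sqrt(-1/(C1 + 2*z))/2
 f(z) = sqrt(6)*sqrt(-1/(C1 + 2*z))/2


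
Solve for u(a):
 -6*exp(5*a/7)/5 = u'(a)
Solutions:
 u(a) = C1 - 42*exp(5*a/7)/25


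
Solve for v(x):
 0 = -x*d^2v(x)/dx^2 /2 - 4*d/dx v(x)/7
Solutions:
 v(x) = C1 + C2/x^(1/7)


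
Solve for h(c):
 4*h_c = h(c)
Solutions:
 h(c) = C1*exp(c/4)


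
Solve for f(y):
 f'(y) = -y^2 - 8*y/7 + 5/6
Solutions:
 f(y) = C1 - y^3/3 - 4*y^2/7 + 5*y/6


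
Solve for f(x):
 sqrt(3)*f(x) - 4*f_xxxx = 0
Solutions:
 f(x) = C1*exp(-sqrt(2)*3^(1/8)*x/2) + C2*exp(sqrt(2)*3^(1/8)*x/2) + C3*sin(sqrt(2)*3^(1/8)*x/2) + C4*cos(sqrt(2)*3^(1/8)*x/2)


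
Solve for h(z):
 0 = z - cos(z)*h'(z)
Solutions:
 h(z) = C1 + Integral(z/cos(z), z)


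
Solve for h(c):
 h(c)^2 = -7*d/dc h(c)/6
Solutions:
 h(c) = 7/(C1 + 6*c)


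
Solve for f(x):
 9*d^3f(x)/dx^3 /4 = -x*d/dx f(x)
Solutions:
 f(x) = C1 + Integral(C2*airyai(-2^(2/3)*3^(1/3)*x/3) + C3*airybi(-2^(2/3)*3^(1/3)*x/3), x)


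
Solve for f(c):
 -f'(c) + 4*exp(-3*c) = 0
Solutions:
 f(c) = C1 - 4*exp(-3*c)/3


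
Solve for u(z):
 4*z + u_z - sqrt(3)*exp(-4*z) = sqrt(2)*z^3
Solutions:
 u(z) = C1 + sqrt(2)*z^4/4 - 2*z^2 - sqrt(3)*exp(-4*z)/4


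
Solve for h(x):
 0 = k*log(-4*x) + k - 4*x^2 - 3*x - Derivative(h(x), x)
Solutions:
 h(x) = C1 + k*x*log(-x) + 2*k*x*log(2) - 4*x^3/3 - 3*x^2/2


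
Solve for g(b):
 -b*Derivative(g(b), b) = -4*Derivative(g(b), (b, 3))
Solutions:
 g(b) = C1 + Integral(C2*airyai(2^(1/3)*b/2) + C3*airybi(2^(1/3)*b/2), b)


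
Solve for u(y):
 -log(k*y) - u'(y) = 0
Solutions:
 u(y) = C1 - y*log(k*y) + y


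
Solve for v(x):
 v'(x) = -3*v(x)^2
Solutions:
 v(x) = 1/(C1 + 3*x)


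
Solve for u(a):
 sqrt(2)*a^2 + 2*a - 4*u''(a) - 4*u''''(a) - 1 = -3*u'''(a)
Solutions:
 u(a) = C1 + C2*a + sqrt(2)*a^4/48 + a^3*(4 + 3*sqrt(2))/48 + a^2*(4 - 7*sqrt(2))/64 + (C3*sin(sqrt(55)*a/8) + C4*cos(sqrt(55)*a/8))*exp(3*a/8)


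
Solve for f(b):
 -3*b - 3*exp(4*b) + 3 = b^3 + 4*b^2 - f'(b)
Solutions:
 f(b) = C1 + b^4/4 + 4*b^3/3 + 3*b^2/2 - 3*b + 3*exp(4*b)/4


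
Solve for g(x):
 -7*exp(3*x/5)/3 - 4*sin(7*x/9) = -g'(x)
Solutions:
 g(x) = C1 + 35*exp(3*x/5)/9 - 36*cos(7*x/9)/7


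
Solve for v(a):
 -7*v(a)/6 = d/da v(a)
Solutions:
 v(a) = C1*exp(-7*a/6)


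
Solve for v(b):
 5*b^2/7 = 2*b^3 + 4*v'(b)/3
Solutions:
 v(b) = C1 - 3*b^4/8 + 5*b^3/28


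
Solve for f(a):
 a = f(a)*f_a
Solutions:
 f(a) = -sqrt(C1 + a^2)
 f(a) = sqrt(C1 + a^2)


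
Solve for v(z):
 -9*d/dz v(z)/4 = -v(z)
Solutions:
 v(z) = C1*exp(4*z/9)


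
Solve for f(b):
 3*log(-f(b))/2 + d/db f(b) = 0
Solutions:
 -li(-f(b)) = C1 - 3*b/2


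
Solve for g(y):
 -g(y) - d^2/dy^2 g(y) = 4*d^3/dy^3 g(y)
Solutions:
 g(y) = C1*exp(y*(-2 + (12*sqrt(327) + 217)^(-1/3) + (12*sqrt(327) + 217)^(1/3))/24)*sin(sqrt(3)*y*(-(12*sqrt(327) + 217)^(1/3) + (12*sqrt(327) + 217)^(-1/3))/24) + C2*exp(y*(-2 + (12*sqrt(327) + 217)^(-1/3) + (12*sqrt(327) + 217)^(1/3))/24)*cos(sqrt(3)*y*(-(12*sqrt(327) + 217)^(1/3) + (12*sqrt(327) + 217)^(-1/3))/24) + C3*exp(-y*((12*sqrt(327) + 217)^(-1/3) + 1 + (12*sqrt(327) + 217)^(1/3))/12)


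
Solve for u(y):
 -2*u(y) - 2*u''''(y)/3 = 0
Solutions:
 u(y) = (C1*sin(sqrt(2)*3^(1/4)*y/2) + C2*cos(sqrt(2)*3^(1/4)*y/2))*exp(-sqrt(2)*3^(1/4)*y/2) + (C3*sin(sqrt(2)*3^(1/4)*y/2) + C4*cos(sqrt(2)*3^(1/4)*y/2))*exp(sqrt(2)*3^(1/4)*y/2)


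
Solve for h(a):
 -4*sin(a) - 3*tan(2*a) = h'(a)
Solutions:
 h(a) = C1 + 3*log(cos(2*a))/2 + 4*cos(a)


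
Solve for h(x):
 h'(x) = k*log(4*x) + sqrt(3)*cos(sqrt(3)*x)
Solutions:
 h(x) = C1 + k*x*(log(x) - 1) + 2*k*x*log(2) + sin(sqrt(3)*x)


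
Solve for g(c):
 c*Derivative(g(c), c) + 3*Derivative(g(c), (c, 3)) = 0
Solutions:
 g(c) = C1 + Integral(C2*airyai(-3^(2/3)*c/3) + C3*airybi(-3^(2/3)*c/3), c)


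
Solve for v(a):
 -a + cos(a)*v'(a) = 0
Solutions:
 v(a) = C1 + Integral(a/cos(a), a)


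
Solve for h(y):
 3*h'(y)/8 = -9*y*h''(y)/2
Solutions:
 h(y) = C1 + C2*y^(11/12)


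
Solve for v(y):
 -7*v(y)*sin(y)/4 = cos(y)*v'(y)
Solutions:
 v(y) = C1*cos(y)^(7/4)


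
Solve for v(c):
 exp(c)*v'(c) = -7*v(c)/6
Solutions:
 v(c) = C1*exp(7*exp(-c)/6)


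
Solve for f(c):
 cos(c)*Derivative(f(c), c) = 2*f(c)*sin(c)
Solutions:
 f(c) = C1/cos(c)^2


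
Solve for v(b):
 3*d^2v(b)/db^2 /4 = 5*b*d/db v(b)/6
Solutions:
 v(b) = C1 + C2*erfi(sqrt(5)*b/3)


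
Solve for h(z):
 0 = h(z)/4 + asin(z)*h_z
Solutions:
 h(z) = C1*exp(-Integral(1/asin(z), z)/4)


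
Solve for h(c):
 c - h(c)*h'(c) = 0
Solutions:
 h(c) = -sqrt(C1 + c^2)
 h(c) = sqrt(C1 + c^2)


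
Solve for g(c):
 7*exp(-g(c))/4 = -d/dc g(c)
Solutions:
 g(c) = log(C1 - 7*c/4)


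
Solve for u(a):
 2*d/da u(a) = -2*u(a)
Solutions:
 u(a) = C1*exp(-a)


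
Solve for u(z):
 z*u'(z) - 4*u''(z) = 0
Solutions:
 u(z) = C1 + C2*erfi(sqrt(2)*z/4)


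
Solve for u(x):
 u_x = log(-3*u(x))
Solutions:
 -Integral(1/(log(-_y) + log(3)), (_y, u(x))) = C1 - x


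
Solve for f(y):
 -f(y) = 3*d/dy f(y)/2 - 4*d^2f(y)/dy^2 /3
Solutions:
 f(y) = C1*exp(y*(9 - sqrt(273))/16) + C2*exp(y*(9 + sqrt(273))/16)


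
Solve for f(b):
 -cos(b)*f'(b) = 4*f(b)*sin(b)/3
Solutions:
 f(b) = C1*cos(b)^(4/3)


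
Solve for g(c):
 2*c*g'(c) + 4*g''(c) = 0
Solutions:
 g(c) = C1 + C2*erf(c/2)


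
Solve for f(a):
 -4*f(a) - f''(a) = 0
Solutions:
 f(a) = C1*sin(2*a) + C2*cos(2*a)


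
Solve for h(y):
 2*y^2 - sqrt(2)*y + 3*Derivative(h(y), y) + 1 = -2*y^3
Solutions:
 h(y) = C1 - y^4/6 - 2*y^3/9 + sqrt(2)*y^2/6 - y/3


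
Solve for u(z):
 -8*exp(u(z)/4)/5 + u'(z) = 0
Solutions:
 u(z) = 4*log(-1/(C1 + 8*z)) + 4*log(20)


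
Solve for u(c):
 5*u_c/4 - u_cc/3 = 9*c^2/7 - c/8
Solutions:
 u(c) = C1 + C2*exp(15*c/4) + 12*c^3/35 + 157*c^2/700 + 314*c/2625


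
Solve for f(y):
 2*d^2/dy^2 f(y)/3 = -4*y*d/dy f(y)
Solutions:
 f(y) = C1 + C2*erf(sqrt(3)*y)


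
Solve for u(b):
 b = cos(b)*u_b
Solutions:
 u(b) = C1 + Integral(b/cos(b), b)


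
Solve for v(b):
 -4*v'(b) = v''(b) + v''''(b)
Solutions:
 v(b) = C1 + C2*exp(-3^(1/3)*b*(-(18 + sqrt(327))^(1/3) + 3^(1/3)/(18 + sqrt(327))^(1/3))/6)*sin(3^(1/6)*b*(3/(18 + sqrt(327))^(1/3) + 3^(2/3)*(18 + sqrt(327))^(1/3))/6) + C3*exp(-3^(1/3)*b*(-(18 + sqrt(327))^(1/3) + 3^(1/3)/(18 + sqrt(327))^(1/3))/6)*cos(3^(1/6)*b*(3/(18 + sqrt(327))^(1/3) + 3^(2/3)*(18 + sqrt(327))^(1/3))/6) + C4*exp(3^(1/3)*b*(-(18 + sqrt(327))^(1/3) + 3^(1/3)/(18 + sqrt(327))^(1/3))/3)


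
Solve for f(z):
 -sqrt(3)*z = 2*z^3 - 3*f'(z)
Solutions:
 f(z) = C1 + z^4/6 + sqrt(3)*z^2/6


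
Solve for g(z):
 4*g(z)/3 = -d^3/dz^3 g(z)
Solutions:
 g(z) = C3*exp(-6^(2/3)*z/3) + (C1*sin(2^(2/3)*3^(1/6)*z/2) + C2*cos(2^(2/3)*3^(1/6)*z/2))*exp(6^(2/3)*z/6)


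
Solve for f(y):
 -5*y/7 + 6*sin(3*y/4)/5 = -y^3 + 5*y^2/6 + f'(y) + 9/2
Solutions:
 f(y) = C1 + y^4/4 - 5*y^3/18 - 5*y^2/14 - 9*y/2 - 8*cos(3*y/4)/5


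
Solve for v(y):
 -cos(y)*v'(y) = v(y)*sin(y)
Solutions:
 v(y) = C1*cos(y)


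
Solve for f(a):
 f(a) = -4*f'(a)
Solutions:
 f(a) = C1*exp(-a/4)


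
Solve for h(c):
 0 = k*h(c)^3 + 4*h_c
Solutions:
 h(c) = -sqrt(2)*sqrt(-1/(C1 - c*k))
 h(c) = sqrt(2)*sqrt(-1/(C1 - c*k))


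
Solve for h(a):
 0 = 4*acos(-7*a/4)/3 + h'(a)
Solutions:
 h(a) = C1 - 4*a*acos(-7*a/4)/3 - 4*sqrt(16 - 49*a^2)/21


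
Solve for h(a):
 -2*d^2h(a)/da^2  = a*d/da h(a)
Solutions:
 h(a) = C1 + C2*erf(a/2)


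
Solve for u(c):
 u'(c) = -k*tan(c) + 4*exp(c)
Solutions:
 u(c) = C1 + k*log(cos(c)) + 4*exp(c)


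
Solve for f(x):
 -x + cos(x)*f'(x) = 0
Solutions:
 f(x) = C1 + Integral(x/cos(x), x)


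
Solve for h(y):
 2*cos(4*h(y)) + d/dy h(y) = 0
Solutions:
 h(y) = -asin((C1 + exp(16*y))/(C1 - exp(16*y)))/4 + pi/4
 h(y) = asin((C1 + exp(16*y))/(C1 - exp(16*y)))/4


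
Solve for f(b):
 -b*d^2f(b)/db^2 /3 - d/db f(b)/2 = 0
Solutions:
 f(b) = C1 + C2/sqrt(b)


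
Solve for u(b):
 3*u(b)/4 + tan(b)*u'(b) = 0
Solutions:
 u(b) = C1/sin(b)^(3/4)


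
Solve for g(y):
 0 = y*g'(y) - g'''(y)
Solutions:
 g(y) = C1 + Integral(C2*airyai(y) + C3*airybi(y), y)


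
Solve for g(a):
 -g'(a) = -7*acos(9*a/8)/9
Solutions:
 g(a) = C1 + 7*a*acos(9*a/8)/9 - 7*sqrt(64 - 81*a^2)/81


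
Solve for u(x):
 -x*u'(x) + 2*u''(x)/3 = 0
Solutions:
 u(x) = C1 + C2*erfi(sqrt(3)*x/2)


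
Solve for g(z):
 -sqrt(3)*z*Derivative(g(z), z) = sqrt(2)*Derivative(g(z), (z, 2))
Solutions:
 g(z) = C1 + C2*erf(6^(1/4)*z/2)


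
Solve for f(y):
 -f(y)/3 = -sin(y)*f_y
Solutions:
 f(y) = C1*(cos(y) - 1)^(1/6)/(cos(y) + 1)^(1/6)


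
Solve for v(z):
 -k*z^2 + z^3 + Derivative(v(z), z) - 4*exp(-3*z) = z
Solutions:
 v(z) = C1 + k*z^3/3 - z^4/4 + z^2/2 - 4*exp(-3*z)/3


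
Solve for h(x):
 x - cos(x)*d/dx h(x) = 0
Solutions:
 h(x) = C1 + Integral(x/cos(x), x)


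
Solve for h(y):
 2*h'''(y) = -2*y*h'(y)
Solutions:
 h(y) = C1 + Integral(C2*airyai(-y) + C3*airybi(-y), y)


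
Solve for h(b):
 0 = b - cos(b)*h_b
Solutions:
 h(b) = C1 + Integral(b/cos(b), b)


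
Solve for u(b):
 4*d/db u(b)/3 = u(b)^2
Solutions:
 u(b) = -4/(C1 + 3*b)


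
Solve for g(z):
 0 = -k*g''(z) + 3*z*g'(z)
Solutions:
 g(z) = C1 + C2*erf(sqrt(6)*z*sqrt(-1/k)/2)/sqrt(-1/k)


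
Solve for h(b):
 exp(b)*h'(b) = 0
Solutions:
 h(b) = C1


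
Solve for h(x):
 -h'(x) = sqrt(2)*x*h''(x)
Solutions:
 h(x) = C1 + C2*x^(1 - sqrt(2)/2)


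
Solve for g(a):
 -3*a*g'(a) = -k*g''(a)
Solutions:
 g(a) = C1 + C2*erf(sqrt(6)*a*sqrt(-1/k)/2)/sqrt(-1/k)


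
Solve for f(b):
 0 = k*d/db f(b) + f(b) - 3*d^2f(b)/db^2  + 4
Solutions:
 f(b) = C1*exp(b*(k - sqrt(k^2 + 12))/6) + C2*exp(b*(k + sqrt(k^2 + 12))/6) - 4


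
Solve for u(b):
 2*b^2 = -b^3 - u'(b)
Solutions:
 u(b) = C1 - b^4/4 - 2*b^3/3


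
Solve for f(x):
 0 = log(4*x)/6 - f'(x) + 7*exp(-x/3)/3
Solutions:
 f(x) = C1 + x*log(x)/6 + x*(-1 + 2*log(2))/6 - 7*exp(-x/3)


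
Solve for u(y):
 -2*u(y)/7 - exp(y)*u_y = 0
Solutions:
 u(y) = C1*exp(2*exp(-y)/7)


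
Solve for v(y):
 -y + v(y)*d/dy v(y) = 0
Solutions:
 v(y) = -sqrt(C1 + y^2)
 v(y) = sqrt(C1 + y^2)


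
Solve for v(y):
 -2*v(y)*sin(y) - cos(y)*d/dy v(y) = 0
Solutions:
 v(y) = C1*cos(y)^2


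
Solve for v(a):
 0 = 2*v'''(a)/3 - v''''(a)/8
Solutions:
 v(a) = C1 + C2*a + C3*a^2 + C4*exp(16*a/3)


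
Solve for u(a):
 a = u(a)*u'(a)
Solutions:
 u(a) = -sqrt(C1 + a^2)
 u(a) = sqrt(C1 + a^2)


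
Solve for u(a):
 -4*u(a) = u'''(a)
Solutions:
 u(a) = C3*exp(-2^(2/3)*a) + (C1*sin(2^(2/3)*sqrt(3)*a/2) + C2*cos(2^(2/3)*sqrt(3)*a/2))*exp(2^(2/3)*a/2)


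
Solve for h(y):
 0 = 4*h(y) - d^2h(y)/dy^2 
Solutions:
 h(y) = C1*exp(-2*y) + C2*exp(2*y)


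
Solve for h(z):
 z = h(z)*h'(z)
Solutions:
 h(z) = -sqrt(C1 + z^2)
 h(z) = sqrt(C1 + z^2)


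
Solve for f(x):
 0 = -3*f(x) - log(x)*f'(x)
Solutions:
 f(x) = C1*exp(-3*li(x))


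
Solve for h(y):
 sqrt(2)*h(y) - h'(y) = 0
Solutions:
 h(y) = C1*exp(sqrt(2)*y)


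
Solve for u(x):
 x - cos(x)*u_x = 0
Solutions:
 u(x) = C1 + Integral(x/cos(x), x)


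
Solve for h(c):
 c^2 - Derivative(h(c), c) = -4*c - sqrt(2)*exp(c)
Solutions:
 h(c) = C1 + c^3/3 + 2*c^2 + sqrt(2)*exp(c)


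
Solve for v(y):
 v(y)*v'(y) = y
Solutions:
 v(y) = -sqrt(C1 + y^2)
 v(y) = sqrt(C1 + y^2)


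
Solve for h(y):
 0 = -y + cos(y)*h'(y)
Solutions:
 h(y) = C1 + Integral(y/cos(y), y)


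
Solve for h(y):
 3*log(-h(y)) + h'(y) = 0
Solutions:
 -li(-h(y)) = C1 - 3*y


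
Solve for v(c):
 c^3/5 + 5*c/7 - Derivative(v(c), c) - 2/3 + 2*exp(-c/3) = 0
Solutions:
 v(c) = C1 + c^4/20 + 5*c^2/14 - 2*c/3 - 6*exp(-c/3)


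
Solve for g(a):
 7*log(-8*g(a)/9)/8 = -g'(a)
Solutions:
 8*Integral(1/(log(-_y) - 2*log(3) + 3*log(2)), (_y, g(a)))/7 = C1 - a


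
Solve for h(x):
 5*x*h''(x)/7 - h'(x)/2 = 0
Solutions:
 h(x) = C1 + C2*x^(17/10)


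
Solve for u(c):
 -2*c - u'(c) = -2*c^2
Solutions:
 u(c) = C1 + 2*c^3/3 - c^2


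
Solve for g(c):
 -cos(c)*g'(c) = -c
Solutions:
 g(c) = C1 + Integral(c/cos(c), c)


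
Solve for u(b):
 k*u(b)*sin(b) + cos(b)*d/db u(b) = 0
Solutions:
 u(b) = C1*exp(k*log(cos(b)))


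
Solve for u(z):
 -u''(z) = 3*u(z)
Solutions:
 u(z) = C1*sin(sqrt(3)*z) + C2*cos(sqrt(3)*z)


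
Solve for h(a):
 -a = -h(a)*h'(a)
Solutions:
 h(a) = -sqrt(C1 + a^2)
 h(a) = sqrt(C1 + a^2)


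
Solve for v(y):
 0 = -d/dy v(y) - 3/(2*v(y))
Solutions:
 v(y) = -sqrt(C1 - 3*y)
 v(y) = sqrt(C1 - 3*y)


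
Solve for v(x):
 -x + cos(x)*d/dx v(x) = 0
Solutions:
 v(x) = C1 + Integral(x/cos(x), x)


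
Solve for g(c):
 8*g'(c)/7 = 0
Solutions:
 g(c) = C1


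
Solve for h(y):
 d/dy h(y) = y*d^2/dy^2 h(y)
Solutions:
 h(y) = C1 + C2*y^2


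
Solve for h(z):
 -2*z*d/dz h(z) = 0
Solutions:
 h(z) = C1


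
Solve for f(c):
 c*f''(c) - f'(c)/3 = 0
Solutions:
 f(c) = C1 + C2*c^(4/3)


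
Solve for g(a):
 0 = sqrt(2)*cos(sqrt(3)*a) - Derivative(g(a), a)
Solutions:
 g(a) = C1 + sqrt(6)*sin(sqrt(3)*a)/3


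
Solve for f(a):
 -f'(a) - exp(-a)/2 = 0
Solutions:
 f(a) = C1 + exp(-a)/2


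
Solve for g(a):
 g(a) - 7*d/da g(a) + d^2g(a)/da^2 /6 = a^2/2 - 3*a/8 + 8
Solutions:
 g(a) = C1*exp(a*(21 - sqrt(435))) + C2*exp(a*(sqrt(435) + 21)) + a^2/2 + 53*a/8 + 1301/24


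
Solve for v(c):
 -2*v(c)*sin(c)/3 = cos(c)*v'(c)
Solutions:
 v(c) = C1*cos(c)^(2/3)


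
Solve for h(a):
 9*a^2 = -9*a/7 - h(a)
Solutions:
 h(a) = 9*a*(-7*a - 1)/7


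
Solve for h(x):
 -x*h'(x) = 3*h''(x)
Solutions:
 h(x) = C1 + C2*erf(sqrt(6)*x/6)


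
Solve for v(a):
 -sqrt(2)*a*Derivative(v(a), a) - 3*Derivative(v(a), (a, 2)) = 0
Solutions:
 v(a) = C1 + C2*erf(2^(3/4)*sqrt(3)*a/6)


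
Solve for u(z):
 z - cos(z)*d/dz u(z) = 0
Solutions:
 u(z) = C1 + Integral(z/cos(z), z)


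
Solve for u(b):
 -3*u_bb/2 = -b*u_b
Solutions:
 u(b) = C1 + C2*erfi(sqrt(3)*b/3)


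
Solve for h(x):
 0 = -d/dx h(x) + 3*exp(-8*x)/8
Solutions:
 h(x) = C1 - 3*exp(-8*x)/64


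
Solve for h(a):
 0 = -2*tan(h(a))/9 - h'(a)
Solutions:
 h(a) = pi - asin(C1*exp(-2*a/9))
 h(a) = asin(C1*exp(-2*a/9))


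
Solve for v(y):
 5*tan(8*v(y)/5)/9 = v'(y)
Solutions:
 v(y) = -5*asin(C1*exp(8*y/9))/8 + 5*pi/8
 v(y) = 5*asin(C1*exp(8*y/9))/8


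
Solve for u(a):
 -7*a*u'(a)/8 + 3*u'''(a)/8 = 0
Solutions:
 u(a) = C1 + Integral(C2*airyai(3^(2/3)*7^(1/3)*a/3) + C3*airybi(3^(2/3)*7^(1/3)*a/3), a)


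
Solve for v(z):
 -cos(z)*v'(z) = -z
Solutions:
 v(z) = C1 + Integral(z/cos(z), z)


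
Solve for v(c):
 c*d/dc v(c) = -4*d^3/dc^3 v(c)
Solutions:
 v(c) = C1 + Integral(C2*airyai(-2^(1/3)*c/2) + C3*airybi(-2^(1/3)*c/2), c)


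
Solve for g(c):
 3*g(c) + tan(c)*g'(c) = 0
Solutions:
 g(c) = C1/sin(c)^3


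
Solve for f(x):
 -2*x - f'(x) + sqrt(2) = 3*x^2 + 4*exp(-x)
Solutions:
 f(x) = C1 - x^3 - x^2 + sqrt(2)*x + 4*exp(-x)


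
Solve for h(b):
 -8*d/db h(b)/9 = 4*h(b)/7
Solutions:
 h(b) = C1*exp(-9*b/14)


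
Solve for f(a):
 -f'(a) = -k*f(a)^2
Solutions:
 f(a) = -1/(C1 + a*k)


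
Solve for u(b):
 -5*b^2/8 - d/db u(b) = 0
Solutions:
 u(b) = C1 - 5*b^3/24


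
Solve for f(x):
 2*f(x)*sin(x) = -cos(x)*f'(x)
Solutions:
 f(x) = C1*cos(x)^2


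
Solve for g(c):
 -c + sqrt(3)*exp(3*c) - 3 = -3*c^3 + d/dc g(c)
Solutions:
 g(c) = C1 + 3*c^4/4 - c^2/2 - 3*c + sqrt(3)*exp(3*c)/3


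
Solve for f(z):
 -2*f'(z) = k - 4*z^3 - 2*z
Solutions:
 f(z) = C1 - k*z/2 + z^4/2 + z^2/2


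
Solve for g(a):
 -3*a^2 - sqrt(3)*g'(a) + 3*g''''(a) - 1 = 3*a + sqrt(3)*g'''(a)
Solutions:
 g(a) = C1 + C2*exp(a*(-12^(1/3)*(9*sqrt(255) + 83*sqrt(3))^(1/3) - 2*18^(1/3)/(9*sqrt(255) + 83*sqrt(3))^(1/3) + 4*sqrt(3))/36)*sin(2^(1/3)*3^(1/6)*a*(-2^(1/3)*3^(2/3)*(9*sqrt(255) + 83*sqrt(3))^(1/3) + 6/(9*sqrt(255) + 83*sqrt(3))^(1/3))/36) + C3*exp(a*(-12^(1/3)*(9*sqrt(255) + 83*sqrt(3))^(1/3) - 2*18^(1/3)/(9*sqrt(255) + 83*sqrt(3))^(1/3) + 4*sqrt(3))/36)*cos(2^(1/3)*3^(1/6)*a*(-2^(1/3)*3^(2/3)*(9*sqrt(255) + 83*sqrt(3))^(1/3) + 6/(9*sqrt(255) + 83*sqrt(3))^(1/3))/36) + C4*exp(a*(2*18^(1/3)/(9*sqrt(255) + 83*sqrt(3))^(1/3) + 2*sqrt(3) + 12^(1/3)*(9*sqrt(255) + 83*sqrt(3))^(1/3))/18) - sqrt(3)*a^3/3 - sqrt(3)*a^2/2 + 5*sqrt(3)*a/3


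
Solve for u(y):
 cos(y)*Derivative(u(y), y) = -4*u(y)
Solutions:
 u(y) = C1*(sin(y)^2 - 2*sin(y) + 1)/(sin(y)^2 + 2*sin(y) + 1)


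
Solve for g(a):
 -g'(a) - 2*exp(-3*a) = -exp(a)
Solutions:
 g(a) = C1 + exp(a) + 2*exp(-3*a)/3


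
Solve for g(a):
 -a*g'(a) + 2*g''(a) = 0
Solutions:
 g(a) = C1 + C2*erfi(a/2)


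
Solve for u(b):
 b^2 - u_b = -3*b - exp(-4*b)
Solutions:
 u(b) = C1 + b^3/3 + 3*b^2/2 - exp(-4*b)/4
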